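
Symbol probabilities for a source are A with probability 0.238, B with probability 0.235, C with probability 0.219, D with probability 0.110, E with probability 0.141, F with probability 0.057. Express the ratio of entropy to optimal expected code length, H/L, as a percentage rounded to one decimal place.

Entropy H = −Σ p log₂ p ≈ 2.4481 bits.
Huffman merges: 57/1000+11/100→167/1000; 141/1000+167/1000→77/250; 219/1000+47/200→227/500; 119/500+77/250→273/500; 227/500+273/500→1. L = 99/40 ≈ 2.4750.
Efficiency = H/L = 2.4481/2.4750 = 98.9%.

98.9%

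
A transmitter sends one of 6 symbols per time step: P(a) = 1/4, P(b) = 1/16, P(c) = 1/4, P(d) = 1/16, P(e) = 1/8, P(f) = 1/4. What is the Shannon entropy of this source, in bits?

Each probability is a power of 1/2, so log₂(1/p) is an integer.
H = Σ p·log₂(1/p) = 1/4·2 + 1/16·4 + 1/4·2 + 1/16·4 + 1/8·3 + 1/4·2 = 2.375 bits.

2.375 bits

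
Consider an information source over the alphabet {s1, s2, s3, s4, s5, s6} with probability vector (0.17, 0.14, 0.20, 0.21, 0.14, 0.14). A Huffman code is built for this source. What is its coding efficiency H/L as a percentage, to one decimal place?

Entropy H = −Σ p log₂ p ≈ 2.5631 bits.
Huffman merges: 7/50+7/50→7/25; 7/50+17/100→31/100; 1/5+21/100→41/100; 7/25+31/100→59/100; 41/100+59/100→1. L = 259/100 ≈ 2.5900.
Efficiency = H/L = 2.5631/2.5900 = 99.0%.

99.0%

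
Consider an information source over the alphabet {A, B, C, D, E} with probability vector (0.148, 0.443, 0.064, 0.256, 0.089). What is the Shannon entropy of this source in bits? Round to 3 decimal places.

H = −Σ pᵢ log₂ pᵢ.
−0.148·log₂(0.148) = 0.4079
−0.443·log₂(0.443) = 0.5204
−0.064·log₂(0.064) = 0.2538
−0.256·log₂(0.256) = 0.5032
−0.089·log₂(0.089) = 0.3106
Sum ≈ 1.9960 → 1.996 bits.

1.996 bits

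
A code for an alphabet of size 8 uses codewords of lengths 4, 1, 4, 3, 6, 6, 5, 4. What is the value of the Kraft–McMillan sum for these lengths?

0.875

With common denominator 2^6 = 64: Σ 2^(−ℓᵢ) = 4/64 + 32/64 + 4/64 + 8/64 + 1/64 + 1/64 + 2/64 + 4/64 = 56/64 = 0.875.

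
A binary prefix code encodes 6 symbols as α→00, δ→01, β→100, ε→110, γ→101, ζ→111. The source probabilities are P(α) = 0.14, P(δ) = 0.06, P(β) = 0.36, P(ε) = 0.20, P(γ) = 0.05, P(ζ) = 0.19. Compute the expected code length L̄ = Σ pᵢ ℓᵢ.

L̄ = Σ pᵢ·ℓᵢ = 0.14·2 + 0.06·2 + 0.36·3 + 0.20·3 + 0.05·3 + 0.19·3 = 2.8 bits/symbol.

2.8 bits/symbol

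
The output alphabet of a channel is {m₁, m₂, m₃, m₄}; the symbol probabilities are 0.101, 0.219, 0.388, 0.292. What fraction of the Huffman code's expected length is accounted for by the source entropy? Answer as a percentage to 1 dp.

96.4%

Entropy H = −Σ p log₂ p ≈ 1.8624 bits.
Huffman merges: 101/1000+219/1000→8/25; 73/250+8/25→153/250; 97/250+153/250→1. L = 483/250 ≈ 1.9320.
Efficiency = H/L = 1.8624/1.9320 = 96.4%.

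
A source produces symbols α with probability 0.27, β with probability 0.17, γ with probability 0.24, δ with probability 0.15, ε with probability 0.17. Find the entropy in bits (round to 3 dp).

H = −Σ pᵢ log₂ pᵢ.
−0.27·log₂(0.27) = 0.5100
−0.17·log₂(0.17) = 0.4346
−0.24·log₂(0.24) = 0.4941
−0.15·log₂(0.15) = 0.4105
−0.17·log₂(0.17) = 0.4346
Sum ≈ 2.2839 → 2.284 bits.

2.284 bits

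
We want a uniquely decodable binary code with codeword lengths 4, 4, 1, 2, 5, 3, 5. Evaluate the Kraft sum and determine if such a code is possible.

1.0625; no

With common denominator 2^5 = 32: Σ 2^(−ℓᵢ) = 2/32 + 2/32 + 16/32 + 8/32 + 1/32 + 4/32 + 1/32 = 34/32 = 1.0625.
Kraft's inequality requires Σ ≤ 1; here Σ = 1.0625 > 1, so no such prefix code exists.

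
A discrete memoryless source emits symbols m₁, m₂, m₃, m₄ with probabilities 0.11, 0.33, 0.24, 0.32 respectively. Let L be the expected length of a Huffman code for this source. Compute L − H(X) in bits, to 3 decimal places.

Entropy H = −Σ p log₂ p ≈ 1.8983 bits.
Huffman merges: 11/100+6/25→7/20; 8/25+33/100→13/20; 7/20+13/20→1. L = 2 ≈ 2.0000.
L − H = 2.0000 − 1.8983 = 0.102 bits.

0.102 bits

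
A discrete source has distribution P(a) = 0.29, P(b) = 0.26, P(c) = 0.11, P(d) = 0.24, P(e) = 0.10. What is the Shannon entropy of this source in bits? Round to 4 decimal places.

H = −Σ pᵢ log₂ pᵢ.
−0.29·log₂(0.29) = 0.5179
−0.26·log₂(0.26) = 0.5053
−0.11·log₂(0.11) = 0.3503
−0.24·log₂(0.24) = 0.4941
−0.10·log₂(0.10) = 0.3322
Sum ≈ 2.1998 → 2.1998 bits.

2.1998 bits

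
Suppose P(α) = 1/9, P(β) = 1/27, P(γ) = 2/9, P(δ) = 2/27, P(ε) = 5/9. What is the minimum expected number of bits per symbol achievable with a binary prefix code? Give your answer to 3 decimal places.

Repeatedly combine the two least-probable nodes; the expected code length is the sum of the merged weights.
merge 1/27 + 2/27 → 1/9
merge 1/9 + 1/9 → 2/9
merge 2/9 + 2/9 → 4/9
merge 4/9 + 5/9 → 1
L = 1/9 + 2/9 + 4/9 + 1 = 16/9 ≈ 1.778 bits/symbol.

1.778 bits/symbol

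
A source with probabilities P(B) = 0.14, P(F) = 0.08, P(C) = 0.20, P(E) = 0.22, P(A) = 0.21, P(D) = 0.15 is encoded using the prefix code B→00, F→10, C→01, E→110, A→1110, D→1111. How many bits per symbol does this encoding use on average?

L̄ = Σ pᵢ·ℓᵢ = 0.14·2 + 0.08·2 + 0.20·2 + 0.22·3 + 0.21·4 + 0.15·4 = 2.94 bits/symbol.

2.94 bits/symbol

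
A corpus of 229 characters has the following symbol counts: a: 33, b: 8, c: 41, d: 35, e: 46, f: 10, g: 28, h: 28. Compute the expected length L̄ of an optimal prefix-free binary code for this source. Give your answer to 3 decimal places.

2.878 bits/symbol

Probabilities are the counts divided by 229.
Repeatedly combine the two least-probable nodes; the expected code length is the sum of the merged weights.
merge 8/229 + 10/229 → 18/229
merge 18/229 + 28/229 → 46/229
merge 28/229 + 33/229 → 61/229
merge 35/229 + 41/229 → 76/229
merge 46/229 + 46/229 → 92/229
merge 61/229 + 76/229 → 137/229
merge 92/229 + 137/229 → 1
L = 18/229 + 46/229 + 61/229 + 76/229 + 92/229 + 137/229 + 1 = 659/229 ≈ 2.878 bits/symbol.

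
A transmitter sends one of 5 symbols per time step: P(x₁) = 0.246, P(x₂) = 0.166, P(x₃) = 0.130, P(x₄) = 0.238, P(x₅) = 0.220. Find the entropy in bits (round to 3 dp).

2.284 bits

H = −Σ pᵢ log₂ pᵢ.
−0.246·log₂(0.246) = 0.4977
−0.166·log₂(0.166) = 0.4301
−0.130·log₂(0.130) = 0.3826
−0.238·log₂(0.238) = 0.4929
−0.220·log₂(0.220) = 0.4806
Sum ≈ 2.2839 → 2.284 bits.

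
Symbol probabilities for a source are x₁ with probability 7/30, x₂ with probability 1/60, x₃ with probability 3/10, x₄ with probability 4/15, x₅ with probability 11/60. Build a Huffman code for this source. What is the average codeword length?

Repeatedly combine the two least-probable nodes; the expected code length is the sum of the merged weights.
merge 1/60 + 11/60 → 1/5
merge 1/5 + 7/30 → 13/30
merge 4/15 + 3/10 → 17/30
merge 13/30 + 17/30 → 1
L = 1/5 + 13/30 + 17/30 + 1 = 11/5 = 2.2 bits/symbol.

2.2 bits/symbol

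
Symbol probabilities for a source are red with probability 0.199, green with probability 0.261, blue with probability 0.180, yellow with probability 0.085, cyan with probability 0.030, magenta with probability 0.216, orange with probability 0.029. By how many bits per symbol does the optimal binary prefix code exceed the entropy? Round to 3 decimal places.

0.033 bits

Entropy H = −Σ p log₂ p ≈ 2.4943 bits.
Huffman merges: 29/1000+3/100→59/1000; 59/1000+17/200→18/125; 18/125+9/50→81/250; 199/1000+27/125→83/200; 261/1000+81/250→117/200; 83/200+117/200→1. L = 2527/1000 ≈ 2.5270.
L − H = 2.5270 − 2.4943 = 0.033 bits.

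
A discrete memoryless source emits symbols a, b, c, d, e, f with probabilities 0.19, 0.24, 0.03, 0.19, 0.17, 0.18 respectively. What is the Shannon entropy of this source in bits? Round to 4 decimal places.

2.4362 bits

H = −Σ pᵢ log₂ pᵢ.
−0.19·log₂(0.19) = 0.4552
−0.24·log₂(0.24) = 0.4941
−0.03·log₂(0.03) = 0.1518
−0.19·log₂(0.19) = 0.4552
−0.17·log₂(0.17) = 0.4346
−0.18·log₂(0.18) = 0.4453
Sum ≈ 2.4362 → 2.4362 bits.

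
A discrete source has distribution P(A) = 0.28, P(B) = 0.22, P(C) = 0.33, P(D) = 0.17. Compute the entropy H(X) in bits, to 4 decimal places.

H = −Σ pᵢ log₂ pᵢ.
−0.28·log₂(0.28) = 0.5142
−0.22·log₂(0.22) = 0.4806
−0.33·log₂(0.33) = 0.5278
−0.17·log₂(0.17) = 0.4346
Sum ≈ 1.9572 → 1.9572 bits.

1.9572 bits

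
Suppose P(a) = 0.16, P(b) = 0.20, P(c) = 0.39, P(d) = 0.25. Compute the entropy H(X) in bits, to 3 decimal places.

1.917 bits

H = −Σ pᵢ log₂ pᵢ.
−0.16·log₂(0.16) = 0.4230
−0.20·log₂(0.20) = 0.4644
−0.39·log₂(0.39) = 0.5298
−0.25·log₂(0.25) = 0.5000
Sum ≈ 1.9172 → 1.917 bits.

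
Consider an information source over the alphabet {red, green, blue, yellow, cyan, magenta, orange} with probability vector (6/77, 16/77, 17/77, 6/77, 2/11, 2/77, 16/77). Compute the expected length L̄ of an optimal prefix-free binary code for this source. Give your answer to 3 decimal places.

2.649 bits/symbol

Repeatedly combine the two least-probable nodes; the expected code length is the sum of the merged weights.
merge 2/77 + 6/77 → 8/77
merge 6/77 + 8/77 → 2/11
merge 2/11 + 2/11 → 4/11
merge 16/77 + 16/77 → 32/77
merge 17/77 + 4/11 → 45/77
merge 32/77 + 45/77 → 1
L = 8/77 + 2/11 + 4/11 + 32/77 + 45/77 + 1 = 204/77 ≈ 2.649 bits/symbol.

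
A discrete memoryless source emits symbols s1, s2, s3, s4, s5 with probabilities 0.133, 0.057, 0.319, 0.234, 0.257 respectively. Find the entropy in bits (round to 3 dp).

H = −Σ pᵢ log₂ pᵢ.
−0.133·log₂(0.133) = 0.3871
−0.057·log₂(0.057) = 0.2356
−0.319·log₂(0.319) = 0.5258
−0.234·log₂(0.234) = 0.4903
−0.257·log₂(0.257) = 0.5038
Sum ≈ 2.1426 → 2.143 bits.

2.143 bits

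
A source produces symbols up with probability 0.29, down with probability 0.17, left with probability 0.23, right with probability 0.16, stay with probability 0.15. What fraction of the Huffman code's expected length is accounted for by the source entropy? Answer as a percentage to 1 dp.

Entropy H = −Σ p log₂ p ≈ 2.2737 bits.
Huffman merges: 3/20+4/25→31/100; 17/100+23/100→2/5; 29/100+31/100→3/5; 2/5+3/5→1. L = 231/100 ≈ 2.3100.
Efficiency = H/L = 2.2737/2.3100 = 98.4%.

98.4%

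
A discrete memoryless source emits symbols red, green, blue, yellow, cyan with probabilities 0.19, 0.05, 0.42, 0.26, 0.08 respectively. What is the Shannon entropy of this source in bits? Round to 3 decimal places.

1.994 bits

H = −Σ pᵢ log₂ pᵢ.
−0.19·log₂(0.19) = 0.4552
−0.05·log₂(0.05) = 0.2161
−0.42·log₂(0.42) = 0.5256
−0.26·log₂(0.26) = 0.5053
−0.08·log₂(0.08) = 0.2915
Sum ≈ 1.9938 → 1.994 bits.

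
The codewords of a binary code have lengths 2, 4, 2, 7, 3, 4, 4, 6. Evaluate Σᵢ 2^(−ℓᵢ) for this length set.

0.8359375

With common denominator 2^7 = 128: Σ 2^(−ℓᵢ) = 32/128 + 8/128 + 32/128 + 1/128 + 16/128 + 8/128 + 8/128 + 2/128 = 107/128 = 0.8359375.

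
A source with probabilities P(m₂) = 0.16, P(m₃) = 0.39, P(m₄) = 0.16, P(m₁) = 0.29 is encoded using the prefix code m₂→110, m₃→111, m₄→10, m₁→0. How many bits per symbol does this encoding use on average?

L̄ = Σ pᵢ·ℓᵢ = 0.16·3 + 0.39·3 + 0.16·2 + 0.29·1 = 2.26 bits/symbol.

2.26 bits/symbol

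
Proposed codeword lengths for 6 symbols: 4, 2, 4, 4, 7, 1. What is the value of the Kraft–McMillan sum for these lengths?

0.9453125

With common denominator 2^7 = 128: Σ 2^(−ℓᵢ) = 8/128 + 32/128 + 8/128 + 8/128 + 1/128 + 64/128 = 121/128 = 0.9453125.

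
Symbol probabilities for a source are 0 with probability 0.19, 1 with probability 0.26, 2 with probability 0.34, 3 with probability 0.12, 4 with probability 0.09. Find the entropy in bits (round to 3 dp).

H = −Σ pᵢ log₂ pᵢ.
−0.19·log₂(0.19) = 0.4552
−0.26·log₂(0.26) = 0.5053
−0.34·log₂(0.34) = 0.5292
−0.12·log₂(0.12) = 0.3671
−0.09·log₂(0.09) = 0.3127
Sum ≈ 2.1694 → 2.169 bits.

2.169 bits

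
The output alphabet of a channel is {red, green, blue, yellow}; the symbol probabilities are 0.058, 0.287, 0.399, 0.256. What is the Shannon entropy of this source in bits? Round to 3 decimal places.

H = −Σ pᵢ log₂ pᵢ.
−0.058·log₂(0.058) = 0.2383
−0.287·log₂(0.287) = 0.5169
−0.399·log₂(0.399) = 0.5289
−0.256·log₂(0.256) = 0.5032
Sum ≈ 1.7872 → 1.787 bits.

1.787 bits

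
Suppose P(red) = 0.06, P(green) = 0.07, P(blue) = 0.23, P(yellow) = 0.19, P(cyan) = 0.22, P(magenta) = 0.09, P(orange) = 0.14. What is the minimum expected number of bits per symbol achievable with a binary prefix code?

Repeatedly combine the two least-probable nodes; the expected code length is the sum of the merged weights.
merge 3/50 + 7/100 → 13/100
merge 9/100 + 13/100 → 11/50
merge 7/50 + 19/100 → 33/100
merge 11/50 + 11/50 → 11/25
merge 23/100 + 33/100 → 14/25
merge 11/25 + 14/25 → 1
L = 13/100 + 11/50 + 33/100 + 11/25 + 14/25 + 1 = 67/25 = 2.68 bits/symbol.

2.68 bits/symbol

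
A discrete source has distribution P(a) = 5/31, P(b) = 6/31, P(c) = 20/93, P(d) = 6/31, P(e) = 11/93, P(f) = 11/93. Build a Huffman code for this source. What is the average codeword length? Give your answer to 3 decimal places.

2.591 bits/symbol

Repeatedly combine the two least-probable nodes; the expected code length is the sum of the merged weights.
merge 11/93 + 11/93 → 22/93
merge 5/31 + 6/31 → 11/31
merge 6/31 + 20/93 → 38/93
merge 22/93 + 11/31 → 55/93
merge 38/93 + 55/93 → 1
L = 22/93 + 11/31 + 38/93 + 55/93 + 1 = 241/93 ≈ 2.591 bits/symbol.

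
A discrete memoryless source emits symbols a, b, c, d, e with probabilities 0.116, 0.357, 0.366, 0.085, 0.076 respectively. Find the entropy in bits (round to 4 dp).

2.0066 bits

H = −Σ pᵢ log₂ pᵢ.
−0.116·log₂(0.116) = 0.3605
−0.357·log₂(0.357) = 0.5305
−0.366·log₂(0.366) = 0.5307
−0.085·log₂(0.085) = 0.3023
−0.076·log₂(0.076) = 0.2826
Sum ≈ 2.0066 → 2.0066 bits.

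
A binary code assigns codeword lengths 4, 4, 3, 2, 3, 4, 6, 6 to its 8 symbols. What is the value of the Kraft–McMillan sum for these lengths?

0.71875

With common denominator 2^6 = 64: Σ 2^(−ℓᵢ) = 4/64 + 4/64 + 8/64 + 16/64 + 8/64 + 4/64 + 1/64 + 1/64 = 46/64 = 0.71875.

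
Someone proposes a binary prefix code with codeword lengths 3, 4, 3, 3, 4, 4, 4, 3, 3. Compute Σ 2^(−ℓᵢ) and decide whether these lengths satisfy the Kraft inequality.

With common denominator 2^4 = 16: Σ 2^(−ℓᵢ) = 2/16 + 1/16 + 2/16 + 2/16 + 1/16 + 1/16 + 1/16 + 2/16 + 2/16 = 14/16 = 0.875.
Kraft's inequality requires Σ ≤ 1; here Σ = 0.875 ≤ 1, so such a prefix code exists.

0.875; yes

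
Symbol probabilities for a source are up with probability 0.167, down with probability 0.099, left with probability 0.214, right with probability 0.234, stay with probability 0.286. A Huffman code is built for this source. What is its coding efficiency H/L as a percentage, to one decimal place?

99.0%

Entropy H = −Σ p log₂ p ≈ 2.2443 bits.
Huffman merges: 99/1000+167/1000→133/500; 107/500+117/500→56/125; 133/500+143/500→69/125; 56/125+69/125→1. L = 1133/500 ≈ 2.2660.
Efficiency = H/L = 2.2443/2.2660 = 99.0%.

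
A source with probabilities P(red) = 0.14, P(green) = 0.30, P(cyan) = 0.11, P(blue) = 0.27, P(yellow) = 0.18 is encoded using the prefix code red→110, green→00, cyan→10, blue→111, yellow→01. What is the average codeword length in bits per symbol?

2.41 bits/symbol

L̄ = Σ pᵢ·ℓᵢ = 0.14·3 + 0.30·2 + 0.11·2 + 0.27·3 + 0.18·2 = 2.41 bits/symbol.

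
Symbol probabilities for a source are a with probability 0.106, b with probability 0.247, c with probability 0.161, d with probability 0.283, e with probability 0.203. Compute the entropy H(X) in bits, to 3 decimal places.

H = −Σ pᵢ log₂ pᵢ.
−0.106·log₂(0.106) = 0.3432
−0.247·log₂(0.247) = 0.4983
−0.161·log₂(0.161) = 0.4242
−0.283·log₂(0.283) = 0.5154
−0.203·log₂(0.203) = 0.4670
Sum ≈ 2.2481 → 2.248 bits.

2.248 bits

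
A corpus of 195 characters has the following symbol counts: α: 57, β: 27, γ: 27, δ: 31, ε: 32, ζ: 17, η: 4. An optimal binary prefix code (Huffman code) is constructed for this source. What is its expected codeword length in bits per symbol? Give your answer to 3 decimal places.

2.651 bits/symbol

Probabilities are the counts divided by 195.
Repeatedly combine the two least-probable nodes; the expected code length is the sum of the merged weights.
merge 4/195 + 17/195 → 7/65
merge 7/65 + 9/65 → 16/65
merge 9/65 + 31/195 → 58/195
merge 32/195 + 16/65 → 16/39
merge 19/65 + 58/195 → 23/39
merge 16/39 + 23/39 → 1
L = 7/65 + 16/65 + 58/195 + 16/39 + 23/39 + 1 = 517/195 ≈ 2.651 bits/symbol.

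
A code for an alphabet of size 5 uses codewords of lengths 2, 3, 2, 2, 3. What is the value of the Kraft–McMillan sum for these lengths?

With common denominator 2^3 = 8: Σ 2^(−ℓᵢ) = 2/8 + 1/8 + 2/8 + 2/8 + 1/8 = 8/8 = 1.

1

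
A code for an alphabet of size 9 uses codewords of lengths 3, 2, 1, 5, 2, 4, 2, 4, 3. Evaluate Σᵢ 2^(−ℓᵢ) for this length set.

1.65625

With common denominator 2^5 = 32: Σ 2^(−ℓᵢ) = 4/32 + 8/32 + 16/32 + 1/32 + 8/32 + 2/32 + 8/32 + 2/32 + 4/32 = 53/32 = 1.65625.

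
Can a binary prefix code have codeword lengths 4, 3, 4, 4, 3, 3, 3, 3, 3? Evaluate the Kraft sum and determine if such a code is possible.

0.9375; yes

With common denominator 2^4 = 16: Σ 2^(−ℓᵢ) = 1/16 + 2/16 + 1/16 + 1/16 + 2/16 + 2/16 + 2/16 + 2/16 + 2/16 = 15/16 = 0.9375.
Kraft's inequality requires Σ ≤ 1; here Σ = 0.9375 ≤ 1, so such a prefix code exists.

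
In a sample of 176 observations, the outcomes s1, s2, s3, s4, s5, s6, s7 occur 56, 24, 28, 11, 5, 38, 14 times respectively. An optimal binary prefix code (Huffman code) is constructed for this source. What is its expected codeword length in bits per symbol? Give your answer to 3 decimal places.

2.557 bits/symbol

Probabilities are the counts divided by 176.
Repeatedly combine the two least-probable nodes; the expected code length is the sum of the merged weights.
merge 5/176 + 1/16 → 1/11
merge 7/88 + 1/11 → 15/88
merge 3/22 + 7/44 → 13/44
merge 15/88 + 19/88 → 17/44
merge 13/44 + 7/22 → 27/44
merge 17/44 + 27/44 → 1
L = 1/11 + 15/88 + 13/44 + 17/44 + 27/44 + 1 = 225/88 ≈ 2.557 bits/symbol.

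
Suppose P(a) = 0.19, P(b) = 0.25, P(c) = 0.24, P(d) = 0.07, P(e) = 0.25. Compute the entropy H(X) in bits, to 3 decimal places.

H = −Σ pᵢ log₂ pᵢ.
−0.19·log₂(0.19) = 0.4552
−0.25·log₂(0.25) = 0.5000
−0.24·log₂(0.24) = 0.4941
−0.07·log₂(0.07) = 0.2686
−0.25·log₂(0.25) = 0.5000
Sum ≈ 2.2179 → 2.218 bits.

2.218 bits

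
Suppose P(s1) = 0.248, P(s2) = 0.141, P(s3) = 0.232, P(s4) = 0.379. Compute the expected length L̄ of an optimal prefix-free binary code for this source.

Repeatedly combine the two least-probable nodes; the expected code length is the sum of the merged weights.
merge 141/1000 + 29/125 → 373/1000
merge 31/125 + 373/1000 → 621/1000
merge 379/1000 + 621/1000 → 1
L = 373/1000 + 621/1000 + 1 = 997/500 = 1.994 bits/symbol.

1.994 bits/symbol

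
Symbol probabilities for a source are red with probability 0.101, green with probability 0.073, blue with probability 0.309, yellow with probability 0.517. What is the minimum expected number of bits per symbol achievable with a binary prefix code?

1.657 bits/symbol

Repeatedly combine the two least-probable nodes; the expected code length is the sum of the merged weights.
merge 73/1000 + 101/1000 → 87/500
merge 87/500 + 309/1000 → 483/1000
merge 483/1000 + 517/1000 → 1
L = 87/500 + 483/1000 + 1 = 1657/1000 = 1.657 bits/symbol.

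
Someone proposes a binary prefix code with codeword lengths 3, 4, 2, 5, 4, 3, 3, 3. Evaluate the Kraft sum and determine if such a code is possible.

With common denominator 2^5 = 32: Σ 2^(−ℓᵢ) = 4/32 + 2/32 + 8/32 + 1/32 + 2/32 + 4/32 + 4/32 + 4/32 = 29/32 = 0.90625.
Kraft's inequality requires Σ ≤ 1; here Σ = 0.90625 ≤ 1, so such a prefix code exists.

0.90625; yes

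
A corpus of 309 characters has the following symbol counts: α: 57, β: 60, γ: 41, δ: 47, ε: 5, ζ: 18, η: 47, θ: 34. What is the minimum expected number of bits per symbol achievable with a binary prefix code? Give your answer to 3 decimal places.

2.880 bits/symbol

Probabilities are the counts divided by 309.
Repeatedly combine the two least-probable nodes; the expected code length is the sum of the merged weights.
merge 5/309 + 6/103 → 23/309
merge 23/309 + 34/309 → 19/103
merge 41/309 + 47/309 → 88/309
merge 47/309 + 19/103 → 104/309
merge 19/103 + 20/103 → 39/103
merge 88/309 + 104/309 → 64/103
merge 39/103 + 64/103 → 1
L = 23/309 + 19/103 + 88/309 + 104/309 + 39/103 + 64/103 + 1 = 890/309 ≈ 2.880 bits/symbol.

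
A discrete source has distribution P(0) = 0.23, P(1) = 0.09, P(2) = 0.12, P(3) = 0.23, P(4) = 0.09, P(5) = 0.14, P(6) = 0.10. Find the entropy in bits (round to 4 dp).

2.6970 bits

H = −Σ pᵢ log₂ pᵢ.
−0.23·log₂(0.23) = 0.4877
−0.09·log₂(0.09) = 0.3127
−0.12·log₂(0.12) = 0.3671
−0.23·log₂(0.23) = 0.4877
−0.09·log₂(0.09) = 0.3127
−0.14·log₂(0.14) = 0.3971
−0.10·log₂(0.10) = 0.3322
Sum ≈ 2.6970 → 2.6970 bits.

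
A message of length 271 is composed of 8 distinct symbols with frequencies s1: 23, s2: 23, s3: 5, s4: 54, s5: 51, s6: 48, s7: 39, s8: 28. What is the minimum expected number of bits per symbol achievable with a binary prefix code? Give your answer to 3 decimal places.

2.904 bits/symbol

Probabilities are the counts divided by 271.
Repeatedly combine the two least-probable nodes; the expected code length is the sum of the merged weights.
merge 5/271 + 23/271 → 28/271
merge 23/271 + 28/271 → 51/271
merge 28/271 + 39/271 → 67/271
merge 48/271 + 51/271 → 99/271
merge 51/271 + 54/271 → 105/271
merge 67/271 + 99/271 → 166/271
merge 105/271 + 166/271 → 1
L = 28/271 + 51/271 + 67/271 + 99/271 + 105/271 + 166/271 + 1 = 787/271 ≈ 2.904 bits/symbol.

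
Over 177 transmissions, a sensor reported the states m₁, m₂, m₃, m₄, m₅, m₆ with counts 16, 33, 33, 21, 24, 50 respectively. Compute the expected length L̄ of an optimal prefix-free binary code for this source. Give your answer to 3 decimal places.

2.531 bits/symbol

Probabilities are the counts divided by 177.
Repeatedly combine the two least-probable nodes; the expected code length is the sum of the merged weights.
merge 16/177 + 7/59 → 37/177
merge 8/59 + 11/59 → 19/59
merge 11/59 + 37/177 → 70/177
merge 50/177 + 19/59 → 107/177
merge 70/177 + 107/177 → 1
L = 37/177 + 19/59 + 70/177 + 107/177 + 1 = 448/177 ≈ 2.531 bits/symbol.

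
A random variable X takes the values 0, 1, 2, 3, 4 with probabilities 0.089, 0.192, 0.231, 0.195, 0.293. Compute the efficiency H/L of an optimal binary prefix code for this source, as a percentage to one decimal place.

Entropy H = −Σ p log₂ p ≈ 2.2349 bits.
Huffman merges: 89/1000+24/125→281/1000; 39/200+231/1000→213/500; 281/1000+293/1000→287/500; 213/500+287/500→1. L = 2281/1000 ≈ 2.2810.
Efficiency = H/L = 2.2349/2.2810 = 98.0%.

98.0%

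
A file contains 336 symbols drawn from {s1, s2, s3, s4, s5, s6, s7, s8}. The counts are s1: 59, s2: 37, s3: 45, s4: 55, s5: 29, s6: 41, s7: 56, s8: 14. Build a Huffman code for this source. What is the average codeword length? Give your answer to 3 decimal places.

2.952 bits/symbol

Probabilities are the counts divided by 336.
Repeatedly combine the two least-probable nodes; the expected code length is the sum of the merged weights.
merge 1/24 + 29/336 → 43/336
merge 37/336 + 41/336 → 13/56
merge 43/336 + 15/112 → 11/42
merge 55/336 + 1/6 → 37/112
merge 59/336 + 13/56 → 137/336
merge 11/42 + 37/112 → 199/336
merge 137/336 + 199/336 → 1
L = 43/336 + 13/56 + 11/42 + 37/112 + 137/336 + 199/336 + 1 = 62/21 ≈ 2.952 bits/symbol.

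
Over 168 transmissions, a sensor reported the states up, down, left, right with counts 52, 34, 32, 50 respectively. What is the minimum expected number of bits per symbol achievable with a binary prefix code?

Probabilities are the counts divided by 168.
Repeatedly combine the two least-probable nodes; the expected code length is the sum of the merged weights.
merge 4/21 + 17/84 → 11/28
merge 25/84 + 13/42 → 17/28
merge 11/28 + 17/28 → 1
L = 11/28 + 17/28 + 1 = 2 bits/symbol.

2 bits/symbol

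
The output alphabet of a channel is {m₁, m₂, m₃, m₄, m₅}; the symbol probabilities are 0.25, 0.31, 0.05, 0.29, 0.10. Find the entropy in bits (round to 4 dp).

2.0900 bits

H = −Σ pᵢ log₂ pᵢ.
−0.25·log₂(0.25) = 0.5000
−0.31·log₂(0.31) = 0.5238
−0.05·log₂(0.05) = 0.2161
−0.29·log₂(0.29) = 0.5179
−0.10·log₂(0.10) = 0.3322
Sum ≈ 2.0900 → 2.0900 bits.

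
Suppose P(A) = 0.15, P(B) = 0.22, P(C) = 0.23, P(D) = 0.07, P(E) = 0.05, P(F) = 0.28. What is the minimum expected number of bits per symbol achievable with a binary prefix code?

Repeatedly combine the two least-probable nodes; the expected code length is the sum of the merged weights.
merge 1/20 + 7/100 → 3/25
merge 3/25 + 3/20 → 27/100
merge 11/50 + 23/100 → 9/20
merge 27/100 + 7/25 → 11/20
merge 9/20 + 11/20 → 1
L = 3/25 + 27/100 + 9/20 + 11/20 + 1 = 239/100 = 2.39 bits/symbol.

2.39 bits/symbol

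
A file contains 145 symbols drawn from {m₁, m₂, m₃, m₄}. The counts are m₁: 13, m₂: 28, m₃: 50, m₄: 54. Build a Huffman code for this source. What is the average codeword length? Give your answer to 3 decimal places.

Probabilities are the counts divided by 145.
Repeatedly combine the two least-probable nodes; the expected code length is the sum of the merged weights.
merge 13/145 + 28/145 → 41/145
merge 41/145 + 10/29 → 91/145
merge 54/145 + 91/145 → 1
L = 41/145 + 91/145 + 1 = 277/145 ≈ 1.910 bits/symbol.

1.910 bits/symbol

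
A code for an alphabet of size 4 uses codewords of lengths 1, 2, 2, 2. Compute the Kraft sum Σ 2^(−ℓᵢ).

With common denominator 2^2 = 4: Σ 2^(−ℓᵢ) = 2/4 + 1/4 + 1/4 + 1/4 = 5/4 = 1.25.

1.25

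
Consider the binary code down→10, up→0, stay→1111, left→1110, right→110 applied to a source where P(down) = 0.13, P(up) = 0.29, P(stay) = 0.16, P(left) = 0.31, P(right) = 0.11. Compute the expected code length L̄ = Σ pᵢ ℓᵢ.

2.76 bits/symbol

L̄ = Σ pᵢ·ℓᵢ = 0.13·2 + 0.29·1 + 0.16·4 + 0.31·4 + 0.11·3 = 2.76 bits/symbol.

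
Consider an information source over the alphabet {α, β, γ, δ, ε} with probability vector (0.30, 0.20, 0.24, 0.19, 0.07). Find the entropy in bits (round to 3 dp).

H = −Σ pᵢ log₂ pᵢ.
−0.30·log₂(0.30) = 0.5211
−0.20·log₂(0.20) = 0.4644
−0.24·log₂(0.24) = 0.4941
−0.19·log₂(0.19) = 0.4552
−0.07·log₂(0.07) = 0.2686
Sum ≈ 2.2034 → 2.203 bits.

2.203 bits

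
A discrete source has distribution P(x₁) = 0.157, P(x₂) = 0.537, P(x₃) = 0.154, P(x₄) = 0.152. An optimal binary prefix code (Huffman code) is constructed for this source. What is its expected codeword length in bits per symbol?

1.769 bits/symbol

Repeatedly combine the two least-probable nodes; the expected code length is the sum of the merged weights.
merge 19/125 + 77/500 → 153/500
merge 157/1000 + 153/500 → 463/1000
merge 463/1000 + 537/1000 → 1
L = 153/500 + 463/1000 + 1 = 1769/1000 = 1.769 bits/symbol.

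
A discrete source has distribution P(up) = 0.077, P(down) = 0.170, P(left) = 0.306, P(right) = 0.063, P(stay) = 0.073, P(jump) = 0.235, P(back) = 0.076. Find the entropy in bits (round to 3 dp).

2.543 bits

H = −Σ pᵢ log₂ pᵢ.
−0.077·log₂(0.077) = 0.2848
−0.170·log₂(0.170) = 0.4346
−0.306·log₂(0.306) = 0.5228
−0.063·log₂(0.063) = 0.2513
−0.073·log₂(0.073) = 0.2756
−0.235·log₂(0.235) = 0.4910
−0.076·log₂(0.076) = 0.2826
Sum ≈ 2.5426 → 2.543 bits.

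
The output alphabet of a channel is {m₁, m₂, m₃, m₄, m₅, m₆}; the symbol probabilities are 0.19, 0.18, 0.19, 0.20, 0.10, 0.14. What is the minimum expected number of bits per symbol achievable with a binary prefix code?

2.61 bits/symbol

Repeatedly combine the two least-probable nodes; the expected code length is the sum of the merged weights.
merge 1/10 + 7/50 → 6/25
merge 9/50 + 19/100 → 37/100
merge 19/100 + 1/5 → 39/100
merge 6/25 + 37/100 → 61/100
merge 39/100 + 61/100 → 1
L = 6/25 + 37/100 + 39/100 + 61/100 + 1 = 261/100 = 2.61 bits/symbol.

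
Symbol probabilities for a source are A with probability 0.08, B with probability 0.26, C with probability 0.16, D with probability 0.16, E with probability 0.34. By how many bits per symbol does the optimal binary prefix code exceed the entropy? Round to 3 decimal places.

0.068 bits

Entropy H = −Σ p log₂ p ≈ 2.1720 bits.
Huffman merges: 2/25+4/25→6/25; 4/25+6/25→2/5; 13/50+17/50→3/5; 2/5+3/5→1. L = 56/25 ≈ 2.2400.
L − H = 2.2400 − 2.1720 = 0.068 bits.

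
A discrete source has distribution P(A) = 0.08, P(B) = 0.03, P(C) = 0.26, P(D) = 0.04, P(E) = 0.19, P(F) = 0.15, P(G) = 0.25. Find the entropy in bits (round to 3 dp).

2.500 bits

H = −Σ pᵢ log₂ pᵢ.
−0.08·log₂(0.08) = 0.2915
−0.03·log₂(0.03) = 0.1518
−0.26·log₂(0.26) = 0.5053
−0.04·log₂(0.04) = 0.1858
−0.19·log₂(0.19) = 0.4552
−0.15·log₂(0.15) = 0.4105
−0.25·log₂(0.25) = 0.5000
Sum ≈ 2.5001 → 2.500 bits.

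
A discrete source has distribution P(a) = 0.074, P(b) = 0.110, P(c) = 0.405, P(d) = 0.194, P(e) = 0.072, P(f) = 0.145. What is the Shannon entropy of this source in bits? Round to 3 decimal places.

2.293 bits

H = −Σ pᵢ log₂ pᵢ.
−0.074·log₂(0.074) = 0.2780
−0.110·log₂(0.110) = 0.3503
−0.405·log₂(0.405) = 0.5281
−0.194·log₂(0.194) = 0.4590
−0.072·log₂(0.072) = 0.2733
−0.145·log₂(0.145) = 0.4040
Sum ≈ 2.2926 → 2.293 bits.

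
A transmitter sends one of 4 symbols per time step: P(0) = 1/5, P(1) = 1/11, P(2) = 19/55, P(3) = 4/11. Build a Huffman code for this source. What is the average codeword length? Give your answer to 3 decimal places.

Repeatedly combine the two least-probable nodes; the expected code length is the sum of the merged weights.
merge 1/11 + 1/5 → 16/55
merge 16/55 + 19/55 → 7/11
merge 4/11 + 7/11 → 1
L = 16/55 + 7/11 + 1 = 106/55 ≈ 1.927 bits/symbol.

1.927 bits/symbol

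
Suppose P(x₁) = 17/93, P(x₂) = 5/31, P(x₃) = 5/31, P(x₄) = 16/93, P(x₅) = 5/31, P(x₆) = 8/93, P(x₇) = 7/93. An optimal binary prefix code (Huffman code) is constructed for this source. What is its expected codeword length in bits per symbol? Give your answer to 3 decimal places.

Repeatedly combine the two least-probable nodes; the expected code length is the sum of the merged weights.
merge 7/93 + 8/93 → 5/31
merge 5/31 + 5/31 → 10/31
merge 5/31 + 5/31 → 10/31
merge 16/93 + 17/93 → 11/31
merge 10/31 + 10/31 → 20/31
merge 11/31 + 20/31 → 1
L = 5/31 + 10/31 + 10/31 + 11/31 + 20/31 + 1 = 87/31 ≈ 2.806 bits/symbol.

2.806 bits/symbol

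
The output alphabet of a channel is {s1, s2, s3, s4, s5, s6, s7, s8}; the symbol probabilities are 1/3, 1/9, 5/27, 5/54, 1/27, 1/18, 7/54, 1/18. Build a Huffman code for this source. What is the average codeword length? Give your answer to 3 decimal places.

Repeatedly combine the two least-probable nodes; the expected code length is the sum of the merged weights.
merge 1/27 + 1/18 → 5/54
merge 1/18 + 5/54 → 4/27
merge 5/54 + 1/9 → 11/54
merge 7/54 + 4/27 → 5/18
merge 5/27 + 11/54 → 7/18
merge 5/18 + 1/3 → 11/18
merge 7/18 + 11/18 → 1
L = 5/54 + 4/27 + 11/54 + 5/18 + 7/18 + 11/18 + 1 = 49/18 ≈ 2.722 bits/symbol.

2.722 bits/symbol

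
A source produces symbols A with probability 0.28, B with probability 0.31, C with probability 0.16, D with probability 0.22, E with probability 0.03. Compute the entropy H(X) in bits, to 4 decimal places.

H = −Σ pᵢ log₂ pᵢ.
−0.28·log₂(0.28) = 0.5142
−0.31·log₂(0.31) = 0.5238
−0.16·log₂(0.16) = 0.4230
−0.22·log₂(0.22) = 0.4806
−0.03·log₂(0.03) = 0.1518
Sum ≈ 2.0934 → 2.0934 bits.

2.0934 bits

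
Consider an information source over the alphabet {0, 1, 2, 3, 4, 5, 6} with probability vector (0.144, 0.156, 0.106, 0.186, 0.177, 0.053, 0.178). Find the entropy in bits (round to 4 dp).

2.7253 bits

H = −Σ pᵢ log₂ pᵢ.
−0.144·log₂(0.144) = 0.4026
−0.156·log₂(0.156) = 0.4181
−0.106·log₂(0.106) = 0.3432
−0.186·log₂(0.186) = 0.4514
−0.177·log₂(0.177) = 0.4422
−0.053·log₂(0.053) = 0.2246
−0.178·log₂(0.178) = 0.4432
Sum ≈ 2.7253 → 2.7253 bits.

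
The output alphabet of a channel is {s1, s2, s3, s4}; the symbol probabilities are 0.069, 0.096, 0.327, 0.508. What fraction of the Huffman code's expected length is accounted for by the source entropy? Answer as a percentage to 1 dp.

Entropy H = −Σ p log₂ p ≈ 1.6144 bits.
Huffman merges: 69/1000+12/125→33/200; 33/200+327/1000→123/250; 123/250+127/250→1. L = 1657/1000 ≈ 1.6570.
Efficiency = H/L = 1.6144/1.6570 = 97.4%.

97.4%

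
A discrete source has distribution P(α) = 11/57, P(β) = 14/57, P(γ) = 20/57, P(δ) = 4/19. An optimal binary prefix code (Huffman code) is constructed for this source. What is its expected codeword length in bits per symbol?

Repeatedly combine the two least-probable nodes; the expected code length is the sum of the merged weights.
merge 11/57 + 4/19 → 23/57
merge 14/57 + 20/57 → 34/57
merge 23/57 + 34/57 → 1
L = 23/57 + 34/57 + 1 = 2 bits/symbol.

2 bits/symbol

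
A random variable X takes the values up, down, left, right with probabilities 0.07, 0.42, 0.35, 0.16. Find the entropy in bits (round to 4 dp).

1.7473 bits

H = −Σ pᵢ log₂ pᵢ.
−0.07·log₂(0.07) = 0.2686
−0.42·log₂(0.42) = 0.5256
−0.35·log₂(0.35) = 0.5301
−0.16·log₂(0.16) = 0.4230
Sum ≈ 1.7473 → 1.7473 bits.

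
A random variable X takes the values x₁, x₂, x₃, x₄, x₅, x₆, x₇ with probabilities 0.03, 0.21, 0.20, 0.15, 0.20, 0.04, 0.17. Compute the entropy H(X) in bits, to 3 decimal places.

2.584 bits

H = −Σ pᵢ log₂ pᵢ.
−0.03·log₂(0.03) = 0.1518
−0.21·log₂(0.21) = 0.4728
−0.20·log₂(0.20) = 0.4644
−0.15·log₂(0.15) = 0.4105
−0.20·log₂(0.20) = 0.4644
−0.04·log₂(0.04) = 0.1858
−0.17·log₂(0.17) = 0.4346
Sum ≈ 2.5842 → 2.584 bits.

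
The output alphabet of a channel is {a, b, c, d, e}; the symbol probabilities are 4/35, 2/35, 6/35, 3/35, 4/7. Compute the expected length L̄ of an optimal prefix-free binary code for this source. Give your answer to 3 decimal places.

1.829 bits/symbol

Repeatedly combine the two least-probable nodes; the expected code length is the sum of the merged weights.
merge 2/35 + 3/35 → 1/7
merge 4/35 + 1/7 → 9/35
merge 6/35 + 9/35 → 3/7
merge 3/7 + 4/7 → 1
L = 1/7 + 9/35 + 3/7 + 1 = 64/35 ≈ 1.829 bits/symbol.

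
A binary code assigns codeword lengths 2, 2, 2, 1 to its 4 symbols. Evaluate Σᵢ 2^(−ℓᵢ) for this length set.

With common denominator 2^2 = 4: Σ 2^(−ℓᵢ) = 1/4 + 1/4 + 1/4 + 2/4 = 5/4 = 1.25.

1.25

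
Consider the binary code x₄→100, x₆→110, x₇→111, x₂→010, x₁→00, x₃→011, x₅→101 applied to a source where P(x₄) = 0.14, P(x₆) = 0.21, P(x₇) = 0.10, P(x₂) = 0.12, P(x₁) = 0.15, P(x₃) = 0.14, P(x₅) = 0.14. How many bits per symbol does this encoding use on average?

L̄ = Σ pᵢ·ℓᵢ = 0.14·3 + 0.21·3 + 0.10·3 + 0.12·3 + 0.15·2 + 0.14·3 + 0.14·3 = 2.85 bits/symbol.

2.85 bits/symbol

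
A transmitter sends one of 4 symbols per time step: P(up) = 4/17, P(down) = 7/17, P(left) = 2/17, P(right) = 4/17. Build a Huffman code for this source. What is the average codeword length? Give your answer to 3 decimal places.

1.941 bits/symbol

Repeatedly combine the two least-probable nodes; the expected code length is the sum of the merged weights.
merge 2/17 + 4/17 → 6/17
merge 4/17 + 6/17 → 10/17
merge 7/17 + 10/17 → 1
L = 6/17 + 10/17 + 1 = 33/17 ≈ 1.941 bits/symbol.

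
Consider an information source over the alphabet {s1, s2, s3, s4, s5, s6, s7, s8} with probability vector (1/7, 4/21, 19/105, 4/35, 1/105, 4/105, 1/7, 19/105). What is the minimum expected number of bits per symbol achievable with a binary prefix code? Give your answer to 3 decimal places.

Repeatedly combine the two least-probable nodes; the expected code length is the sum of the merged weights.
merge 1/105 + 4/105 → 1/21
merge 1/21 + 4/35 → 17/105
merge 1/7 + 1/7 → 2/7
merge 17/105 + 19/105 → 12/35
merge 19/105 + 4/21 → 13/35
merge 2/7 + 12/35 → 22/35
merge 13/35 + 22/35 → 1
L = 1/21 + 17/105 + 2/7 + 12/35 + 13/35 + 22/35 + 1 = 298/105 ≈ 2.838 bits/symbol.

2.838 bits/symbol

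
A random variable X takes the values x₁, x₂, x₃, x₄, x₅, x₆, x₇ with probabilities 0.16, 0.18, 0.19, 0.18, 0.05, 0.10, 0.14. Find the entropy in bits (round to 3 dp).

2.714 bits

H = −Σ pᵢ log₂ pᵢ.
−0.16·log₂(0.16) = 0.4230
−0.18·log₂(0.18) = 0.4453
−0.19·log₂(0.19) = 0.4552
−0.18·log₂(0.18) = 0.4453
−0.05·log₂(0.05) = 0.2161
−0.10·log₂(0.10) = 0.3322
−0.14·log₂(0.14) = 0.3971
Sum ≈ 2.7143 → 2.714 bits.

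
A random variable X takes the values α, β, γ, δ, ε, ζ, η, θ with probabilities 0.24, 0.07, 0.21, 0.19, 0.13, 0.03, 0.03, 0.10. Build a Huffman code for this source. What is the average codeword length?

Repeatedly combine the two least-probable nodes; the expected code length is the sum of the merged weights.
merge 3/100 + 3/100 → 3/50
merge 3/50 + 7/100 → 13/100
merge 1/10 + 13/100 → 23/100
merge 13/100 + 19/100 → 8/25
merge 21/100 + 23/100 → 11/25
merge 6/25 + 8/25 → 14/25
merge 11/25 + 14/25 → 1
L = 3/50 + 13/100 + 23/100 + 8/25 + 11/25 + 14/25 + 1 = 137/50 = 2.74 bits/symbol.

2.74 bits/symbol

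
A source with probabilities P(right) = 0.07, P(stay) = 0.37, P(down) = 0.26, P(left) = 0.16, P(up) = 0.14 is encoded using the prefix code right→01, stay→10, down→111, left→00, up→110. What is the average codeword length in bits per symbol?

2.4 bits/symbol

L̄ = Σ pᵢ·ℓᵢ = 0.07·2 + 0.37·2 + 0.26·3 + 0.16·2 + 0.14·3 = 2.4 bits/symbol.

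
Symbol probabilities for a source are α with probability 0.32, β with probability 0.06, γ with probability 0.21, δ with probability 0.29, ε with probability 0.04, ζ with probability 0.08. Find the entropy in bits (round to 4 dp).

H = −Σ pᵢ log₂ pᵢ.
−0.32·log₂(0.32) = 0.5260
−0.06·log₂(0.06) = 0.2435
−0.21·log₂(0.21) = 0.4728
−0.29·log₂(0.29) = 0.5179
−0.04·log₂(0.04) = 0.1858
−0.08·log₂(0.08) = 0.2915
Sum ≈ 2.2376 → 2.2376 bits.

2.2376 bits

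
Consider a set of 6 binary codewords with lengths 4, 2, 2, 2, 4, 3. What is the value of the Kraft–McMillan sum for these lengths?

1

With common denominator 2^4 = 16: Σ 2^(−ℓᵢ) = 1/16 + 4/16 + 4/16 + 4/16 + 1/16 + 2/16 = 16/16 = 1.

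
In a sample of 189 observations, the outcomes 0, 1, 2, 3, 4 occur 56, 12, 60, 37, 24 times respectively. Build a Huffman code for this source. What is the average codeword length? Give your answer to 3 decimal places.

2.190 bits/symbol

Probabilities are the counts divided by 189.
Repeatedly combine the two least-probable nodes; the expected code length is the sum of the merged weights.
merge 4/63 + 8/63 → 4/21
merge 4/21 + 37/189 → 73/189
merge 8/27 + 20/63 → 116/189
merge 73/189 + 116/189 → 1
L = 4/21 + 73/189 + 116/189 + 1 = 46/21 ≈ 2.190 bits/symbol.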